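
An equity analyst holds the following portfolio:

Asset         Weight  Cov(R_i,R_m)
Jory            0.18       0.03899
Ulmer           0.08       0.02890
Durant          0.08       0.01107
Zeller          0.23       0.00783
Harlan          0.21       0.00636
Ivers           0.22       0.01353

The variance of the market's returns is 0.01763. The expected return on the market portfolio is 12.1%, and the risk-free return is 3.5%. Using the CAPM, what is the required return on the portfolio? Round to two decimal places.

β_Jory = 0.03899 / 0.01763 = 2.2116
β_Ulmer = 0.02890 / 0.01763 = 1.6393
β_Durant = 0.01107 / 0.01763 = 0.6279
β_Zeller = 0.00783 / 0.01763 = 0.4441
β_Harlan = 0.00636 / 0.01763 = 0.3607
β_Ivers = 0.01353 / 0.01763 = 0.7674
β_P = Σ w_i β_i = 0.18×2.2116 + 0.08×1.6393 + 0.08×0.6279 + 0.23×0.4441 + 0.21×0.3607 + 0.22×0.7674 = 0.9262
MRP = 12.1% − 3.5% = 8.60%
E(R_P) = R_f + β_P × MRP = 3.5% + 0.9262 × 8.6% = 11.47%

11.47%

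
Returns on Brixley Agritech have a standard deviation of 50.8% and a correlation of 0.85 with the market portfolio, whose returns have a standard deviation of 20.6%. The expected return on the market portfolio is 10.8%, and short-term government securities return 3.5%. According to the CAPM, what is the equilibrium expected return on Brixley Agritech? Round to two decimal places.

18.80%

β = ρ × σ_i / σ_m = 0.85 × 50.8% / 20.6% = 2.0961
MRP = 10.8% − 3.5% = 7.30%
E(R) = 3.5% + 2.0961 × 7.3% = 18.80%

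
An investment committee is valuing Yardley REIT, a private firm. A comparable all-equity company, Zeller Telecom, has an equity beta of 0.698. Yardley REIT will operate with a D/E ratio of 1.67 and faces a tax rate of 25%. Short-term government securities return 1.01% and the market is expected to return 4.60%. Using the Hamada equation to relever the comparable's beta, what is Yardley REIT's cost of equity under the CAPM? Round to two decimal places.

β_L = β_U × [1 + (1 − t)(D/E)] = 0.698 × [1 + (1 − 0.25) × 1.67]
    = 0.698 × [1 + 0.75 × 1.67] = 0.698 × 2.2525 = 1.5722
MRP = 4.60% − 1.01% = 3.59%
E(R) = R_f + β_L × MRP = 1.01% + 1.5722 × 3.59% = 6.65%

6.65%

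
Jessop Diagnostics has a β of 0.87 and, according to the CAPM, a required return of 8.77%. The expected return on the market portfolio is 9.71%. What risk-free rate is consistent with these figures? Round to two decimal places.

E(R) = R_f + β(E(R_m) − R_f) = R_f(1 − β) + β·E(R_m)
8.77% = R_f × (1 − 0.87) + 0.87 × 9.71%
8.77% = R_f × 0.13 + 8.4477%
R_f = (8.77% − 8.4477%) / 0.13 = 2.48%

2.48%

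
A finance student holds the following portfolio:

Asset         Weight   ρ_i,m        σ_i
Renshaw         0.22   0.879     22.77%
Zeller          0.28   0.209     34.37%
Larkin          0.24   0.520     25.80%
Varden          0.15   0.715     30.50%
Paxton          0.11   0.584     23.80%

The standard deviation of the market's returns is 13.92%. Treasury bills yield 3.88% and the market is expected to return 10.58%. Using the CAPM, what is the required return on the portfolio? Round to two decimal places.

β_Renshaw = 0.879 × 22.77% / 13.92% = 1.4378
β_Zeller = 0.209 × 34.37% / 13.92% = 0.5160
β_Larkin = 0.520 × 25.80% / 13.92% = 0.9638
β_Varden = 0.715 × 30.50% / 13.92% = 1.5666
β_Paxton = 0.584 × 23.80% / 13.92% = 0.9985
β_P = Σ w_i β_i = 0.22×1.4378 + 0.28×0.5160 + 0.24×0.9638 + 0.15×1.5666 + 0.11×0.9985 = 1.0369
MRP = 10.58% − 3.88% = 6.70%
E(R_P) = R_f + β_P × MRP = 3.88% + 1.0369 × 6.70% = 10.83%

10.83%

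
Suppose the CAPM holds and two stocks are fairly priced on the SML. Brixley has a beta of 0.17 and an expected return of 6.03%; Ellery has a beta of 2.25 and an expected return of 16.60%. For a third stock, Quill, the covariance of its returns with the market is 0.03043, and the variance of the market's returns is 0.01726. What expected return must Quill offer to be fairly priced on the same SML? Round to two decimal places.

14.13%

MRP = (16.60% − 6.03%) / (2.25 − 0.17) = 5.0817%
R_f = 6.03% − 0.17 × 5.0817% = 5.1661%
β_Quill = Cov / Var(R_m) = 0.03043 / 0.01726 = 1.7630
E(R_Quill) = R_f + β × MRP = 5.1661% + 1.7630 × 5.0817% = 14.13%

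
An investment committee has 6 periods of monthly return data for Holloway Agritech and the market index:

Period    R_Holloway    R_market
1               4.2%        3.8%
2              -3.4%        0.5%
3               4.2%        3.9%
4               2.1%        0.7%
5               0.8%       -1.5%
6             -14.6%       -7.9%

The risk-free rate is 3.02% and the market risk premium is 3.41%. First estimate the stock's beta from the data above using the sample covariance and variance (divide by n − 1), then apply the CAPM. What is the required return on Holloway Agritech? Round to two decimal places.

8.25%

Mean R_i = (4.2 − 3.4 + 4.2 + 2.1 + 0.8 − 14.6) / 6 = -1.1167%
Mean R_m = (3.8 + 0.5 + 3.9 + 0.7 − 1.5 − 7.9) / 6 = -0.0833%
Σ(R_i − R̄_i)(R_m − R̄_m) = 145.6917  ⇒  Cov = 145.6917 / 5 = 29.1383
Σ(R_m − R̄_m)² = 95.0083  ⇒  Var(R_m) = 95.0083 / 5 = 19.0017
β = Cov / Var(R_m) = 29.1383 / 19.0017 = 1.5335
E(R) = R_f + β × MRP = 3.02% + 1.5335 × 3.41% = 8.25%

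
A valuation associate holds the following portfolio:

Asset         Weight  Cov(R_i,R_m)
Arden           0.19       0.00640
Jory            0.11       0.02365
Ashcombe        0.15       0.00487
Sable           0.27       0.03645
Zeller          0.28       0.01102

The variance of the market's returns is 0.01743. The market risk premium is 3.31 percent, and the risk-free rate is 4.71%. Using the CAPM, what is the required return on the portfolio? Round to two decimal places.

β_Arden = 0.00640 / 0.01743 = 0.3672
β_Jory = 0.02365 / 0.01743 = 1.3569
β_Ashcombe = 0.00487 / 0.01743 = 0.2794
β_Sable = 0.03645 / 0.01743 = 2.0912
β_Zeller = 0.01102 / 0.01743 = 0.6322
β_P = Σ w_i β_i = 0.19×0.3672 + 0.11×1.3569 + 0.15×0.2794 + 0.27×2.0912 + 0.28×0.6322 = 1.0026
E(R_P) = R_f + β_P × MRP = 4.71% + 1.0026 × 3.31% = 8.03%

8.03%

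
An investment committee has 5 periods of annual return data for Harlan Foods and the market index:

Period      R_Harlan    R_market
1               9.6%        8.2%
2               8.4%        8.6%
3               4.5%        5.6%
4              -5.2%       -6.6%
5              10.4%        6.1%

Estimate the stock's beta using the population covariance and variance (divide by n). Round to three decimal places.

0.969

Mean R_i = (9.6 + 8.4 + 4.5 − 5.2 + 10.4) / 5 = 5.5400%
Mean R_m = (8.2 + 8.6 + 5.6 − 6.6 + 6.1) / 5 = 4.3800%
Σ(R_i − R̄_i)(R_m − R̄_m) = 152.5940  ⇒  Cov = 152.5940 / 5 = 30.5188
Σ(R_m − R̄_m)² = 157.4080  ⇒  Var(R_m) = 157.4080 / 5 = 31.4816
β = Cov / Var(R_m) = 30.5188 / 31.4816 = 0.9694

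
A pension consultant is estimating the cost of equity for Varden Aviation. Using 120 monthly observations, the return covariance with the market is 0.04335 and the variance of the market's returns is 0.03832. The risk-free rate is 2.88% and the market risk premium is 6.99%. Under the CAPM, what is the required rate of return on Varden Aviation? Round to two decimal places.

10.79%

β = Cov(R_i, R_m) / Var(R_m) = 0.04335 / 0.03832 = 1.1313
E(R) = R_f + β × MRP = 2.88% + 1.1313 × 6.99% = 10.79%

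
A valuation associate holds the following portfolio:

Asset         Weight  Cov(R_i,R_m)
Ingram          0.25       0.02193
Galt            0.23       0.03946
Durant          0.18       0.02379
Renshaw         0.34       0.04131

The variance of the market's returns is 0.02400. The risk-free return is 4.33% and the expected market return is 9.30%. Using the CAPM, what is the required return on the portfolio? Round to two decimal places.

β_Ingram = 0.02193 / 0.02400 = 0.9138
β_Galt = 0.03946 / 0.02400 = 1.6442
β_Durant = 0.02379 / 0.02400 = 0.9913
β_Renshaw = 0.04131 / 0.02400 = 1.7213
β_P = Σ w_i β_i = 0.25×0.9138 + 0.23×1.6442 + 0.18×0.9913 + 0.34×1.7213 = 1.3703
MRP = 9.30% − 4.33% = 4.97%
E(R_P) = R_f + β_P × MRP = 4.33% + 1.3703 × 4.97% = 11.14%

11.14%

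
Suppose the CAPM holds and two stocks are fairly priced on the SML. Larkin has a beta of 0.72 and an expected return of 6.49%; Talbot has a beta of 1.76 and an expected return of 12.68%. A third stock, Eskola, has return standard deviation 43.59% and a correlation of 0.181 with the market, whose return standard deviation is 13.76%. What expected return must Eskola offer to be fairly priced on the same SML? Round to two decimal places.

5.62%

MRP = (12.68% − 6.49%) / (1.76 − 0.72) = 5.9519%
R_f = 6.49% − 0.72 × 5.9519% = 2.2046%
β_Eskola = ρ·σ_i/σ_m = 0.181 × 43.59 / 13.76 = 0.5734
E(R_Eskola) = R_f + β × MRP = 2.2046% + 0.5734 × 5.9519% = 5.62%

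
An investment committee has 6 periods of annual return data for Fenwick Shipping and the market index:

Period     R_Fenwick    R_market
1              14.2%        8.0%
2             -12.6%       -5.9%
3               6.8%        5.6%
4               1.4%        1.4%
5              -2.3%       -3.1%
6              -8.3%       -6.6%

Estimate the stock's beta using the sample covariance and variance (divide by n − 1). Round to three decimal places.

1.565

Mean R_i = (14.2 − 12.6 + 6.8 + 1.4 − 2.3 − 8.3) / 6 = -0.1333%
Mean R_m = (8.0 − 5.9 + 5.6 + 1.4 − 3.1 − 6.6) / 6 = -0.1000%
Σ(R_i − R̄_i)(R_m − R̄_m) = 289.8100  ⇒  Cov = 289.8100 / 5 = 57.9620
Σ(R_m − R̄_m)² = 185.2400  ⇒  Var(R_m) = 185.2400 / 5 = 37.0480
β = Cov / Var(R_m) = 57.9620 / 37.0480 = 1.5645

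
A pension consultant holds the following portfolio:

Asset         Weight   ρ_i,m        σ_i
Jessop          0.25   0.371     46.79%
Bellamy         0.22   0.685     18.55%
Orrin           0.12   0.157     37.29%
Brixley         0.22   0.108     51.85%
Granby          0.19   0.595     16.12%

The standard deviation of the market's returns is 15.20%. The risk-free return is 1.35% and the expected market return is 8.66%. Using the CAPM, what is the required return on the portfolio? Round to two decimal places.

β_Jessop = 0.371 × 46.79% / 15.20% = 1.1420
β_Bellamy = 0.685 × 18.55% / 15.20% = 0.8360
β_Orrin = 0.157 × 37.29% / 15.20% = 0.3852
β_Brixley = 0.108 × 51.85% / 15.20% = 0.3684
β_Granby = 0.595 × 16.12% / 15.20% = 0.6310
β_P = Σ w_i β_i = 0.25×1.1420 + 0.22×0.8360 + 0.12×0.3852 + 0.22×0.3684 + 0.19×0.6310 = 0.7166
MRP = 8.66% − 1.35% = 7.31%
E(R_P) = R_f + β_P × MRP = 1.35% + 0.7166 × 7.31% = 6.59%

6.59%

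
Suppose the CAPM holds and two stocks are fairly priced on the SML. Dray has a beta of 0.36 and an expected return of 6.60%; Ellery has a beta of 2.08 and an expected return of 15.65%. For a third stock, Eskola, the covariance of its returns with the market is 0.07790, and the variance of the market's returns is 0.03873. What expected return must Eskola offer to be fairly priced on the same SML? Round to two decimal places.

MRP = (15.65% − 6.60%) / (2.08 − 0.36) = 5.2616%
R_f = 6.60% − 0.36 × 5.2616% = 4.7058%
β_Eskola = Cov / Var(R_m) = 0.07790 / 0.03873 = 2.0114
E(R_Eskola) = R_f + β × MRP = 4.7058% + 2.0114 × 5.2616% = 15.29%

15.29%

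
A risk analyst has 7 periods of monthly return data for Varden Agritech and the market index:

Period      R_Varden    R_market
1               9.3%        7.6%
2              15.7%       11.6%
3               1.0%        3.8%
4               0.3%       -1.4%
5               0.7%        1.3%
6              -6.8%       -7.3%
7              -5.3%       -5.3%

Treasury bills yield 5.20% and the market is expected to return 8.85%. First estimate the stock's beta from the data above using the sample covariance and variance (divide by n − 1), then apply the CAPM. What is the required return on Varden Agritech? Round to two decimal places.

9.33%

Mean R_i = (9.3 + 15.7 + 1.0 + 0.3 + 0.7 − 6.8 − 5.3) / 7 = 2.1286%
Mean R_m = (7.6 + 11.6 + 3.8 − 1.4 + 1.3 − 7.3 − 5.3) / 7 = 1.4714%
Σ(R_i − R̄_i)(R_m − R̄_m) = 312.8957  ⇒  Cov = 312.8957 / 6 = 52.1493
Σ(R_m − R̄_m)² = 276.6343  ⇒  Var(R_m) = 276.6343 / 6 = 46.1057
β = Cov / Var(R_m) = 52.1493 / 46.1057 = 1.1311
MRP = 8.85% − 5.20% = 3.65%
E(R) = R_f + β × MRP = 5.20% + 1.1311 × 3.65% = 9.33%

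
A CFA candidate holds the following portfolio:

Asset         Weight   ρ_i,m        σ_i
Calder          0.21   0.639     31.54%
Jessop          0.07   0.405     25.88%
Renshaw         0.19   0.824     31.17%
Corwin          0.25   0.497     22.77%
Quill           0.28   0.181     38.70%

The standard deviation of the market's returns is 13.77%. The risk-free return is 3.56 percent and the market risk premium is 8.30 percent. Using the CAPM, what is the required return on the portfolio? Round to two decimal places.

12.38%

β_Calder = 0.639 × 31.54% / 13.77% = 1.4636
β_Jessop = 0.405 × 25.88% / 13.77% = 0.7612
β_Renshaw = 0.824 × 31.17% / 13.77% = 1.8652
β_Corwin = 0.497 × 22.77% / 13.77% = 0.8218
β_Quill = 0.181 × 38.70% / 13.77% = 0.5087
β_P = Σ w_i β_i = 0.21×1.4636 + 0.07×0.7612 + 0.19×1.8652 + 0.25×0.8218 + 0.28×0.5087 = 1.0629
E(R_P) = R_f + β_P × MRP = 3.56% + 1.0629 × 8.30% = 12.38%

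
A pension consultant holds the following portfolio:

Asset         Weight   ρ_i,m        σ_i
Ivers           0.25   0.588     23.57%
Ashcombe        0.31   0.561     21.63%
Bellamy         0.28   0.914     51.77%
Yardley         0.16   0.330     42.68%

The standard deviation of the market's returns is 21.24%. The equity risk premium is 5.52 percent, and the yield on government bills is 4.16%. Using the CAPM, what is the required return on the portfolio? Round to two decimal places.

β_Ivers = 0.588 × 23.57% / 21.24% = 0.6525
β_Ashcombe = 0.561 × 21.63% / 21.24% = 0.5713
β_Bellamy = 0.914 × 51.77% / 21.24% = 2.2278
β_Yardley = 0.330 × 42.68% / 21.24% = 0.6631
β_P = Σ w_i β_i = 0.25×0.6525 + 0.31×0.5713 + 0.28×2.2278 + 0.16×0.6631 = 1.0701
E(R_P) = R_f + β_P × MRP = 4.16% + 1.0701 × 5.52% = 10.07%

10.07%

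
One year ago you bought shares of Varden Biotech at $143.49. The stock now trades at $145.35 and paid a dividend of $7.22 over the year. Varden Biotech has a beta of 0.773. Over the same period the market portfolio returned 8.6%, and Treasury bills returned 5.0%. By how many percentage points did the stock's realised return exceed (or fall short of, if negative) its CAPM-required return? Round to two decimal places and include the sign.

Realised HPR = (P1 + D1 − P0) / P0 = (145.35 + 7.22 − 143.49) / 143.49 = 9.08 / 143.49 = 6.3280%
MRP = 8.6% − 5.0% = 3.60%
CAPM required = R_f + β·MRP = 5.0% + 0.773 × 3.6% = 7.7828%
α = realised − required = 6.3280% − 7.7828% = -1.45%

-1.45%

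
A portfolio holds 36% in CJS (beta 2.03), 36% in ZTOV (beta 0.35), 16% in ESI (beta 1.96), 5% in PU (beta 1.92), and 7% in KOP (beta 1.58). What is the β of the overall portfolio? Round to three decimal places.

1.377

β_P = Σ w_i β_i = 0.36×2.03 + 0.36×0.35 + 0.16×1.96 + 0.05×1.92 + 0.07×1.58 = 1.3770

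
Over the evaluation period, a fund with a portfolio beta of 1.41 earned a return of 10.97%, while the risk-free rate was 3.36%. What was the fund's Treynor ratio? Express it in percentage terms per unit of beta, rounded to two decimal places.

5.40%

Treynor = (R_P − R_f) / β_P = (10.97% − 3.36%) / 1.4100 = 7.61% / 1.4100 = 5.40%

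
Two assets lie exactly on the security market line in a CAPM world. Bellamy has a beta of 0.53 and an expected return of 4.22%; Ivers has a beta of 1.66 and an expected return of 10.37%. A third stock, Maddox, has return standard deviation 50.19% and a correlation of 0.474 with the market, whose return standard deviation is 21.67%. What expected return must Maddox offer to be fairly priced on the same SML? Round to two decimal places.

MRP = (10.37% − 4.22%) / (1.66 − 0.53) = 5.4425%
R_f = 4.22% − 0.53 × 5.4425% = 1.3355%
β_Maddox = ρ·σ_i/σ_m = 0.474 × 50.19 / 21.67 = 1.0978
E(R_Maddox) = R_f + β × MRP = 1.3355% + 1.0978 × 5.4425% = 7.31%

7.31%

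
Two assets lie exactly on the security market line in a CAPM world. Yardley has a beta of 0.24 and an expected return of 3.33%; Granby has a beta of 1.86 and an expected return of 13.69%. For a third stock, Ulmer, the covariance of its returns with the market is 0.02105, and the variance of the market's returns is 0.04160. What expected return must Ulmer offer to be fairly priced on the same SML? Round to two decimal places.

MRP = (13.69% − 3.33%) / (1.86 − 0.24) = 6.3951%
R_f = 3.33% − 0.24 × 6.3951% = 1.7952%
β_Ulmer = Cov / Var(R_m) = 0.02105 / 0.04160 = 0.5060
E(R_Ulmer) = R_f + β × MRP = 1.7952% + 0.5060 × 6.3951% = 5.03%

5.03%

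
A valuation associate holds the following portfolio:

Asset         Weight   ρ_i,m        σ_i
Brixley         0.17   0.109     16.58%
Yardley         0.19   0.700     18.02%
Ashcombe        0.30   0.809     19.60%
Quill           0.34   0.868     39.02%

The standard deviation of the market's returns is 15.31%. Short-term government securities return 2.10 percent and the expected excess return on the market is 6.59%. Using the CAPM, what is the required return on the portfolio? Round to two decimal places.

10.27%

β_Brixley = 0.109 × 16.58% / 15.31% = 0.1180
β_Yardley = 0.700 × 18.02% / 15.31% = 0.8239
β_Ashcombe = 0.809 × 19.60% / 15.31% = 1.0357
β_Quill = 0.868 × 39.02% / 15.31% = 2.2122
β_P = Σ w_i β_i = 0.17×0.1180 + 0.19×0.8239 + 0.30×1.0357 + 0.34×2.2122 = 1.2395
E(R_P) = R_f + β_P × MRP = 2.10% + 1.2395 × 6.59% = 10.27%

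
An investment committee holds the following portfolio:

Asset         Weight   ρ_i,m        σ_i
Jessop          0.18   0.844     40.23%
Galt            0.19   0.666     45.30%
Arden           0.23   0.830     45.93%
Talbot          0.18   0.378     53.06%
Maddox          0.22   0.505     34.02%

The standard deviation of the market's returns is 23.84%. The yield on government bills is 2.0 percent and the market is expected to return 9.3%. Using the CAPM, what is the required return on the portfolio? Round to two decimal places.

β_Jessop = 0.844 × 40.23% / 23.84% = 1.4243
β_Galt = 0.666 × 45.30% / 23.84% = 1.2655
β_Arden = 0.830 × 45.93% / 23.84% = 1.5991
β_Talbot = 0.378 × 53.06% / 23.84% = 0.8413
β_Maddox = 0.505 × 34.02% / 23.84% = 0.7206
β_P = Σ w_i β_i = 0.18×1.4243 + 0.19×1.2655 + 0.23×1.5991 + 0.18×0.8413 + 0.22×0.7206 = 1.1746
MRP = 9.3% − 2.0% = 7.30%
E(R_P) = R_f + β_P × MRP = 2.0% + 1.1746 × 7.3% = 10.57%

10.57%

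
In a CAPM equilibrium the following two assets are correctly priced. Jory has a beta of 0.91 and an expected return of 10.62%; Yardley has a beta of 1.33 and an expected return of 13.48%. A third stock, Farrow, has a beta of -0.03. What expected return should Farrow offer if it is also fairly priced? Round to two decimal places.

MRP (SML slope) = (13.48% − 10.62%) / (1.33 − 0.91) = 2.86% / 0.42 = 6.8095%
R_f (intercept) = 10.62% − 0.91 × 6.8095% = 4.4234%
E(R_Farrow) = R_f + β × MRP = 4.4234% + -0.03 × 6.8095% = 4.22%

4.22%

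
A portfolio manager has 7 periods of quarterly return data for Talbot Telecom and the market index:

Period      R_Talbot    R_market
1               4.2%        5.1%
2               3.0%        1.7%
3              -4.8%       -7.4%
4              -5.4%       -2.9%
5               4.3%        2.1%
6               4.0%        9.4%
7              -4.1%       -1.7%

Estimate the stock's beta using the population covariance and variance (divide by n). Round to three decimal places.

0.715

Mean R_i = (4.2 + 3.0 − 4.8 − 5.4 + 4.3 + 4.0 − 4.1) / 7 = 0.1714%
Mean R_m = (5.1 + 1.7 − 7.4 − 2.9 + 2.1 + 9.4 − 1.7) / 7 = 0.9000%
Σ(R_i − R̄_i)(R_m − R̄_m) = 130.2200  ⇒  Cov = 130.2200 / 7 = 18.6029
Σ(R_m − R̄_m)² = 182.0600  ⇒  Var(R_m) = 182.0600 / 7 = 26.0086
β = Cov / Var(R_m) = 18.6029 / 26.0086 = 0.7153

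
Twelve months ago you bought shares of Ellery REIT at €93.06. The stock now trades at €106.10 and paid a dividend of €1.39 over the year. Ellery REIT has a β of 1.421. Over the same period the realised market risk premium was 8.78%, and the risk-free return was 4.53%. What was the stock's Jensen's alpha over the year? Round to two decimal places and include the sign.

-1.50%

Realised HPR = (P1 + D1 − P0) / P0 = (106.10 + 1.39 − 93.06) / 93.06 = 14.43 / 93.06 = 15.5061%
CAPM required = R_f + β·MRP = 4.53% + 1.421 × 8.78% = 17.00638%
α = realised − required = 15.5061% − 17.00638% = -1.50%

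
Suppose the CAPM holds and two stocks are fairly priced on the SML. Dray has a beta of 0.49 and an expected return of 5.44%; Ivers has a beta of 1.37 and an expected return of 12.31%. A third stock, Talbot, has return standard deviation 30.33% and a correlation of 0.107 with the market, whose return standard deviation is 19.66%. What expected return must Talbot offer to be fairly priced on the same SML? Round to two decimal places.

2.90%

MRP = (12.31% − 5.44%) / (1.37 − 0.49) = 7.8068%
R_f = 5.44% − 0.49 × 7.8068% = 1.6147%
β_Talbot = ρ·σ_i/σ_m = 0.107 × 30.33 / 19.66 = 0.1651
E(R_Talbot) = R_f + β × MRP = 1.6147% + 0.1651 × 7.8068% = 2.90%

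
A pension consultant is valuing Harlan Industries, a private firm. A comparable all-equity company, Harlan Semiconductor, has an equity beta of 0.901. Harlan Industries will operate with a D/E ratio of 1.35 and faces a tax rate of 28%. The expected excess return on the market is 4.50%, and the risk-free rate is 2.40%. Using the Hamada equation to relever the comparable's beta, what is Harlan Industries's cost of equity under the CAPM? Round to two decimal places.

10.40%

β_L = β_U × [1 + (1 − t)(D/E)] = 0.901 × [1 + (1 − 0.28) × 1.35]
    = 0.901 × [1 + 0.72 × 1.35] = 0.901 × 1.9720 = 1.7768
E(R) = R_f + β_L × MRP = 2.40% + 1.7768 × 4.50% = 10.40%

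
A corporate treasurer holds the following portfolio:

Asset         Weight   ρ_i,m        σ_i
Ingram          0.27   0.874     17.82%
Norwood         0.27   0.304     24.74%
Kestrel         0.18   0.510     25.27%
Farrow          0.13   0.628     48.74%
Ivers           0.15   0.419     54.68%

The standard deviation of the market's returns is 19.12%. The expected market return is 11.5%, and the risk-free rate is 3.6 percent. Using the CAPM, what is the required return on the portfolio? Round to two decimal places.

β_Ingram = 0.874 × 17.82% / 19.12% = 0.8146
β_Norwood = 0.304 × 24.74% / 19.12% = 0.3934
β_Kestrel = 0.510 × 25.27% / 19.12% = 0.6740
β_Farrow = 0.628 × 48.74% / 19.12% = 1.6009
β_Ivers = 0.419 × 54.68% / 19.12% = 1.1983
β_P = Σ w_i β_i = 0.27×0.8146 + 0.27×0.3934 + 0.18×0.6740 + 0.13×1.6009 + 0.15×1.1983 = 0.8353
MRP = 11.5% − 3.6% = 7.90%
E(R_P) = R_f + β_P × MRP = 3.6% + 0.8353 × 7.9% = 10.20%

10.20%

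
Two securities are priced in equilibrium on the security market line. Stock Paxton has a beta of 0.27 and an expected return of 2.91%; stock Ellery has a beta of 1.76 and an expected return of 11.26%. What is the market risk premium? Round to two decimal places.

5.60%

Both satisfy E(R) = R_f + β·MRP, so the slope of the SML is
MRP = (11.26% − 2.91%) / (1.76 − 0.27) = 8.35% / 1.49 = 5.6040%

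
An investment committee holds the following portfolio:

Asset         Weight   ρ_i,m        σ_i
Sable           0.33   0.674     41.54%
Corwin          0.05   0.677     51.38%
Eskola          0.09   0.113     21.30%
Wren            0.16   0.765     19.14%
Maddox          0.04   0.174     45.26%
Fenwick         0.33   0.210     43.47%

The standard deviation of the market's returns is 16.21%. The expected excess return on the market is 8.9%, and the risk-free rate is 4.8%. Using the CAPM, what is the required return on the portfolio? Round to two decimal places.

14.06%

β_Sable = 0.674 × 41.54% / 16.21% = 1.7272
β_Corwin = 0.677 × 51.38% / 16.21% = 2.1459
β_Eskola = 0.113 × 21.30% / 16.21% = 0.1485
β_Wren = 0.765 × 19.14% / 16.21% = 0.9033
β_Maddox = 0.174 × 45.26% / 16.21% = 0.4858
β_Fenwick = 0.210 × 43.47% / 16.21% = 0.5632
β_P = Σ w_i β_i = 0.33×1.7272 + 0.05×2.1459 + 0.09×0.1485 + 0.16×0.9033 + 0.04×0.4858 + 0.33×0.5632 = 1.0405
E(R_P) = R_f + β_P × MRP = 4.8% + 1.0405 × 8.9% = 14.06%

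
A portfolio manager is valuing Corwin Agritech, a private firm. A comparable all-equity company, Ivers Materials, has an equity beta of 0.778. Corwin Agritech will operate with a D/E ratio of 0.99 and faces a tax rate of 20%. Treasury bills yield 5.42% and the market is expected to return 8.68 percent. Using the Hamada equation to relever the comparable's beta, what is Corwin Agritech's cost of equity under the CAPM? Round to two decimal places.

9.97%

β_L = β_U × [1 + (1 − t)(D/E)] = 0.778 × [1 + (1 − 0.20) × 0.99]
    = 0.778 × [1 + 0.80 × 0.99] = 0.778 × 1.7920 = 1.3942
MRP = 8.68% − 5.42% = 3.26%
E(R) = R_f + β_L × MRP = 5.42% + 1.3942 × 3.26% = 9.97%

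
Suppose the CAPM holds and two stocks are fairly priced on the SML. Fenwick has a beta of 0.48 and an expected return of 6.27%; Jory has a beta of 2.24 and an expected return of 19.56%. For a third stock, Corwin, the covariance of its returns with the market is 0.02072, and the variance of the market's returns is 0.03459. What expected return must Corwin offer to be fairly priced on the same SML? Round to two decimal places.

7.17%

MRP = (19.56% − 6.27%) / (2.24 − 0.48) = 7.5511%
R_f = 6.27% − 0.48 × 7.5511% = 2.6455%
β_Corwin = Cov / Var(R_m) = 0.02072 / 0.03459 = 0.5990
E(R_Corwin) = R_f + β × MRP = 2.6455% + 0.5990 × 7.5511% = 7.17%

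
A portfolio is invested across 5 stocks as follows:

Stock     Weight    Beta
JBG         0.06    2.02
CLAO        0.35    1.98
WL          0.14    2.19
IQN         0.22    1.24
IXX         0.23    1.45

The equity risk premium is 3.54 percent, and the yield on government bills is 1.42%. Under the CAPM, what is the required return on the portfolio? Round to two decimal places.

β_P = Σ w_i β_i = 0.06×2.02 + 0.35×1.98 + 0.14×2.19 + 0.22×1.24 + 0.23×1.45 = 1.7271
E(R_P) = R_f + β_P × MRP = 1.42% + 1.7271 × 3.54% = 7.53%

7.53%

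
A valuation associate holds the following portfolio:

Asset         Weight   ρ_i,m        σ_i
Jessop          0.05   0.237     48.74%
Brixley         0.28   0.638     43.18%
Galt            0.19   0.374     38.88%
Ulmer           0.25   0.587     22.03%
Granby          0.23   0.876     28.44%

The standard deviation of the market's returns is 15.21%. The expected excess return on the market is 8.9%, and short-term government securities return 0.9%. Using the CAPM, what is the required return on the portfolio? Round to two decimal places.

12.61%

β_Jessop = 0.237 × 48.74% / 15.21% = 0.7595
β_Brixley = 0.638 × 43.18% / 15.21% = 1.8112
β_Galt = 0.374 × 38.88% / 15.21% = 0.9560
β_Ulmer = 0.587 × 22.03% / 15.21% = 0.8502
β_Granby = 0.876 × 28.44% / 15.21% = 1.6380
β_P = Σ w_i β_i = 0.05×0.7595 + 0.28×1.8112 + 0.19×0.9560 + 0.25×0.8502 + 0.23×1.6380 = 1.3160
E(R_P) = R_f + β_P × MRP = 0.9% + 1.3160 × 8.9% = 12.61%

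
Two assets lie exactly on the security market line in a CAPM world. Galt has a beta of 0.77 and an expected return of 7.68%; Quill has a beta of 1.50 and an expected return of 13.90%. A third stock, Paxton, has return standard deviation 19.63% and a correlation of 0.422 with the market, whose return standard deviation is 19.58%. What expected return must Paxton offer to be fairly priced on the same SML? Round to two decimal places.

4.72%

MRP = (13.90% − 7.68%) / (1.50 − 0.77) = 8.5205%
R_f = 7.68% − 0.77 × 8.5205% = 1.1192%
β_Paxton = ρ·σ_i/σ_m = 0.422 × 19.63 / 19.58 = 0.4231
E(R_Paxton) = R_f + β × MRP = 1.1192% + 0.4231 × 8.5205% = 4.72%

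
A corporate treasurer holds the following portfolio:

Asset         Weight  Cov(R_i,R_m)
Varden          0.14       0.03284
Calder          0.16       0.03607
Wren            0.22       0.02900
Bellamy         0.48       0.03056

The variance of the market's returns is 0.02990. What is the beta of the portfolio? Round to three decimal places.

1.051

β_Varden = 0.03284 / 0.02990 = 1.0983
β_Calder = 0.03607 / 0.02990 = 1.2064
β_Wren = 0.02900 / 0.02990 = 0.9699
β_Bellamy = 0.03056 / 0.02990 = 1.0221
β_P = Σ w_i β_i = 0.14×1.0983 + 0.16×1.2064 + 0.22×0.9699 + 0.48×1.0221 = 1.0508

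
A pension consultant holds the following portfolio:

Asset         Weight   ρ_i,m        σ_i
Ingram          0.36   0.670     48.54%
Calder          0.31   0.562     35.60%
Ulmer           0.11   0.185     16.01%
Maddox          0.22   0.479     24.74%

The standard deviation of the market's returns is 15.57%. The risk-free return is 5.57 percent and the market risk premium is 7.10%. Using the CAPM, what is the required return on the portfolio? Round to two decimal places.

β_Ingram = 0.670 × 48.54% / 15.57% = 2.0887
β_Calder = 0.562 × 35.60% / 15.57% = 1.2850
β_Ulmer = 0.185 × 16.01% / 15.57% = 0.1902
β_Maddox = 0.479 × 24.74% / 15.57% = 0.7611
β_P = Σ w_i β_i = 0.36×2.0887 + 0.31×1.2850 + 0.11×0.1902 + 0.22×0.7611 = 1.3386
E(R_P) = R_f + β_P × MRP = 5.57% + 1.3386 × 7.10% = 15.07%

15.07%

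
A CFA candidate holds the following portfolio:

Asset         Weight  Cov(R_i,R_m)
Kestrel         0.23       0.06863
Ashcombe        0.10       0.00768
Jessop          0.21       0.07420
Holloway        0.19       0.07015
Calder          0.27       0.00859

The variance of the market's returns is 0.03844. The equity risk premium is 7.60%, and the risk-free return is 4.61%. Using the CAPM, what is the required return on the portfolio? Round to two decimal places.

14.06%

β_Kestrel = 0.06863 / 0.03844 = 1.7854
β_Ashcombe = 0.00768 / 0.03844 = 0.1998
β_Jessop = 0.07420 / 0.03844 = 1.9303
β_Holloway = 0.07015 / 0.03844 = 1.8249
β_Calder = 0.00859 / 0.03844 = 0.2235
β_P = Σ w_i β_i = 0.23×1.7854 + 0.10×0.1998 + 0.21×1.9303 + 0.19×1.8249 + 0.27×0.2235 = 1.2431
E(R_P) = R_f + β_P × MRP = 4.61% + 1.2431 × 7.60% = 14.06%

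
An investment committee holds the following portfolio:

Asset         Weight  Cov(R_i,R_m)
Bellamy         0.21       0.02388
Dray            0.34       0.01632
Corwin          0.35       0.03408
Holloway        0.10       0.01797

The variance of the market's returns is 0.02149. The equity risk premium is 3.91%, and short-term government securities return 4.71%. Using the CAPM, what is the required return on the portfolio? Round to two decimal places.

β_Bellamy = 0.02388 / 0.02149 = 1.1112
β_Dray = 0.01632 / 0.02149 = 0.7594
β_Corwin = 0.03408 / 0.02149 = 1.5859
β_Holloway = 0.01797 / 0.02149 = 0.8362
β_P = Σ w_i β_i = 0.21×1.1112 + 0.34×0.7594 + 0.35×1.5859 + 0.10×0.8362 = 1.1302
E(R_P) = R_f + β_P × MRP = 4.71% + 1.1302 × 3.91% = 9.13%

9.13%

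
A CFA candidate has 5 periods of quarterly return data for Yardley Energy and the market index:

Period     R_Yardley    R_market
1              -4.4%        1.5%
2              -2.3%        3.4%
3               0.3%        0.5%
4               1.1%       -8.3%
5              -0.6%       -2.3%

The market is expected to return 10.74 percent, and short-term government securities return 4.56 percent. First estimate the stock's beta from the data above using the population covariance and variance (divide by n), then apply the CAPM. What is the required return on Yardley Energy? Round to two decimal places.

2.46%

Mean R_i = (-4.4 − 2.3 + 0.3 + 1.1 − 0.6) / 5 = -1.1800%
Mean R_m = (1.5 + 3.4 + 0.5 − 8.3 − 2.3) / 5 = -1.0400%
Σ(R_i − R̄_i)(R_m − R̄_m) = -28.1560  ⇒  Cov = -28.1560 / 5 = -5.6312
Σ(R_m − R̄_m)² = 82.8320  ⇒  Var(R_m) = 82.8320 / 5 = 16.5664
β = Cov / Var(R_m) = -5.6312 / 16.5664 = -0.3399
MRP = 10.74% − 4.56% = 6.18%
E(R) = R_f + β × MRP = 4.56% + -0.3399 × 6.18% = 2.46%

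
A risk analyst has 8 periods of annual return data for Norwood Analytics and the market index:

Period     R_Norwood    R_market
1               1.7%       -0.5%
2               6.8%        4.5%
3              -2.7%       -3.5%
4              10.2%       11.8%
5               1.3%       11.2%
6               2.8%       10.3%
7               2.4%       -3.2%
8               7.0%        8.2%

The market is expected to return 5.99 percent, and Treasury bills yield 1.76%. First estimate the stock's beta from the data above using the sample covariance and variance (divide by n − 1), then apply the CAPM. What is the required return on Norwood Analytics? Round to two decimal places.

3.34%

Mean R_i = (1.7 + 6.8 − 2.7 + 10.2 + 1.3 + 2.8 + 2.4 + 7.0) / 8 = 3.6875%
Mean R_m = (-0.5 + 4.5 − 3.5 + 11.8 + 11.2 + 10.3 − 3.2 + 8.2) / 8 = 4.8500%
Σ(R_i − R̄_i)(R_m − R̄_m) = 109.6050  ⇒  Cov = 109.6050 / 7 = 15.6579
Σ(R_m − R̄_m)² = 292.8200  ⇒  Var(R_m) = 292.8200 / 7 = 41.8314
β = Cov / Var(R_m) = 15.6579 / 41.8314 = 0.3743
MRP = 5.99% − 1.76% = 4.23%
E(R) = R_f + β × MRP = 1.76% + 0.3743 × 4.23% = 3.34%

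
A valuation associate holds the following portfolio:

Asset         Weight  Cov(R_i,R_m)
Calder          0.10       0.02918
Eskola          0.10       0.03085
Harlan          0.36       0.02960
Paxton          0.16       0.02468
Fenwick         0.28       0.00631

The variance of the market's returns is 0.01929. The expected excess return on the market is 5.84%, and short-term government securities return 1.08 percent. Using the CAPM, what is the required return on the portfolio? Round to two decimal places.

β_Calder = 0.02918 / 0.01929 = 1.5127
β_Eskola = 0.03085 / 0.01929 = 1.5993
β_Harlan = 0.02960 / 0.01929 = 1.5345
β_Paxton = 0.02468 / 0.01929 = 1.2794
β_Fenwick = 0.00631 / 0.01929 = 0.3271
β_P = Σ w_i β_i = 0.10×1.5127 + 0.10×1.5993 + 0.36×1.5345 + 0.16×1.2794 + 0.28×0.3271 = 1.1599
E(R_P) = R_f + β_P × MRP = 1.08% + 1.1599 × 5.84% = 7.85%

7.85%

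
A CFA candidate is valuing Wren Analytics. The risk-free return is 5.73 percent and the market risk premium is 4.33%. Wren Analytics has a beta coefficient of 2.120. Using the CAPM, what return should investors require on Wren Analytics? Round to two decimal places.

14.91%

E(R) = R_f + β × MRP = 5.73% + 2.120 × 4.33% = 14.91%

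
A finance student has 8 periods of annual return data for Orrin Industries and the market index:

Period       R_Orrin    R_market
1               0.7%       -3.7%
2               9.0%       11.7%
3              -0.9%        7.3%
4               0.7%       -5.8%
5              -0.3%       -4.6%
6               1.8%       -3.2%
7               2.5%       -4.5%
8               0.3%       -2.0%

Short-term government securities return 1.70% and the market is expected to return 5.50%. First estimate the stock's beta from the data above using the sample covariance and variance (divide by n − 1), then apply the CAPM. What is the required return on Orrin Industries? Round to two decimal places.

2.80%

Mean R_i = (0.7 + 9.0 − 0.9 + 0.7 − 0.3 + 1.8 + 2.5 + 0.3) / 8 = 1.7250%
Mean R_m = (-3.7 + 11.7 + 7.3 − 5.8 − 4.6 − 3.2 − 4.5 − 2.0) / 8 = -0.6000%
Σ(R_i − R̄_i)(R_m − R̄_m) = 84.1300  ⇒  Cov = 84.1300 / 7 = 12.0186
Σ(R_m − R̄_m)² = 290.2800  ⇒  Var(R_m) = 290.2800 / 7 = 41.4686
β = Cov / Var(R_m) = 12.0186 / 41.4686 = 0.2898
MRP = 5.50% − 1.70% = 3.80%
E(R) = R_f + β × MRP = 1.70% + 0.2898 × 3.80% = 2.80%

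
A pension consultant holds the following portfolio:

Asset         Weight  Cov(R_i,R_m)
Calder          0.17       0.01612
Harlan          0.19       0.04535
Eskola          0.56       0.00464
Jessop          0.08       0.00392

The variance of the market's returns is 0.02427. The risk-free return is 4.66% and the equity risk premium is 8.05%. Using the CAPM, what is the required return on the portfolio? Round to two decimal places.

β_Calder = 0.01612 / 0.02427 = 0.6642
β_Harlan = 0.04535 / 0.02427 = 1.8686
β_Eskola = 0.00464 / 0.02427 = 0.1912
β_Jessop = 0.00392 / 0.02427 = 0.1615
β_P = Σ w_i β_i = 0.17×0.6642 + 0.19×1.8686 + 0.56×0.1912 + 0.08×0.1615 = 0.5879
E(R_P) = R_f + β_P × MRP = 4.66% + 0.5879 × 8.05% = 9.39%

9.39%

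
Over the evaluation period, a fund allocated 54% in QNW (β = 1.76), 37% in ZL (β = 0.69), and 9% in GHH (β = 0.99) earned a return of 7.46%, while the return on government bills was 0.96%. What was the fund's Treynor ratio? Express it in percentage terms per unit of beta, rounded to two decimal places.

β_P = 0.54×1.76 + 0.37×0.69 + 0.09×0.99 = 1.2948
Treynor = (R_P − R_f) / β_P = (7.46% − 0.96%) / 1.2948 = 6.50% / 1.2948 = 5.02%

5.02%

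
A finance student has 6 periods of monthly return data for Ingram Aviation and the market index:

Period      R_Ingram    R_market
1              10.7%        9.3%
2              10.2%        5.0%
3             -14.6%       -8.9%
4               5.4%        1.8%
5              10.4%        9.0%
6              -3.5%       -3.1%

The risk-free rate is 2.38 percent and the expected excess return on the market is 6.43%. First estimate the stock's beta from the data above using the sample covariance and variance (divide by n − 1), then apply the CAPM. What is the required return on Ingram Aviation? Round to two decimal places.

11.27%

Mean R_i = (10.7 + 10.2 − 14.6 + 5.4 + 10.4 − 3.5) / 6 = 3.1000%
Mean R_m = (9.3 + 5.0 − 8.9 + 1.8 + 9.0 − 3.1) / 6 = 2.1833%
Σ(R_i − R̄_i)(R_m − R̄_m) = 354.0100  ⇒  Cov = 354.0100 / 5 = 70.8020
Σ(R_m − R̄_m)² = 255.9483  ⇒  Var(R_m) = 255.9483 / 5 = 51.1897
β = Cov / Var(R_m) = 70.8020 / 51.1897 = 1.3831
E(R) = R_f + β × MRP = 2.38% + 1.3831 × 6.43% = 11.27%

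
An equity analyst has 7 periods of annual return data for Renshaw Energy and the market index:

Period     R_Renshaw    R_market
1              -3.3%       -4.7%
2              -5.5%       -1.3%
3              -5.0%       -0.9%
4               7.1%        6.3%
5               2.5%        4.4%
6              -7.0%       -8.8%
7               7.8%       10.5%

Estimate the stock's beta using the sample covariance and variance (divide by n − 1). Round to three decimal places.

Mean R_i = (-3.3 − 5.5 − 5.0 + 7.1 + 2.5 − 7.0 + 7.8) / 7 = -0.4857%
Mean R_m = (-4.7 − 1.3 − 0.9 + 6.3 + 4.4 − 8.8 + 10.5) / 7 = 0.7857%
Σ(R_i − R̄_i)(R_m − R̄_m) = 229.0614  ⇒  Cov = 229.0614 / 6 = 38.1769
Σ(R_m − R̄_m)² = 267.0086  ⇒  Var(R_m) = 267.0086 / 6 = 44.5014
β = Cov / Var(R_m) = 38.1769 / 44.5014 = 0.8579

0.858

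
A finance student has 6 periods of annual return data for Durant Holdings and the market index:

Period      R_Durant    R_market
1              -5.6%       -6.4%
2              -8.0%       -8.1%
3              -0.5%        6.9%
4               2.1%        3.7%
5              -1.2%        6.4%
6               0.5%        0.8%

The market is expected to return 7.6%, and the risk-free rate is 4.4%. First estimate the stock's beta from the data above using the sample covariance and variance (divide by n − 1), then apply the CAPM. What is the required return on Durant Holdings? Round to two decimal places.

6.01%

Mean R_i = (-5.6 − 8.0 − 0.5 + 2.1 − 1.2 + 0.5) / 6 = -2.1167%
Mean R_m = (-6.4 − 8.1 + 6.9 + 3.7 + 6.4 + 0.8) / 6 = 0.5500%
Σ(R_i − R̄_i)(R_m − R̄_m) = 104.6650  ⇒  Cov = 104.6650 / 5 = 20.9330
Σ(R_m − R̄_m)² = 207.6550  ⇒  Var(R_m) = 207.6550 / 5 = 41.5310
β = Cov / Var(R_m) = 20.9330 / 41.5310 = 0.5040
MRP = 7.6% − 4.4% = 3.20%
E(R) = R_f + β × MRP = 4.4% + 0.5040 × 3.2% = 6.01%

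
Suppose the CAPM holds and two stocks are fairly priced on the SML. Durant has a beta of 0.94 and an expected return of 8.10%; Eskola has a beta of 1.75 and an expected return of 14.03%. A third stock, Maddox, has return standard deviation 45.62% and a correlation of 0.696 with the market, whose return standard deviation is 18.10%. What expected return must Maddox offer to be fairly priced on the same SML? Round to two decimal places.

14.06%

MRP = (14.03% − 8.10%) / (1.75 − 0.94) = 7.3210%
R_f = 8.10% − 0.94 × 7.3210% = 1.2183%
β_Maddox = ρ·σ_i/σ_m = 0.696 × 45.62 / 18.10 = 1.7542
E(R_Maddox) = R_f + β × MRP = 1.2183% + 1.7542 × 7.3210% = 14.06%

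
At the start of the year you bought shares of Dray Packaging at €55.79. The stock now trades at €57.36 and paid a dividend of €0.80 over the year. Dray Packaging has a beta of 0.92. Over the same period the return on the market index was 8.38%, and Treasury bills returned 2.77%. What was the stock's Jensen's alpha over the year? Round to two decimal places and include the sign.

-3.68%

Realised HPR = (P1 + D1 − P0) / P0 = (57.36 + 0.80 − 55.79) / 55.79 = 2.37 / 55.79 = 4.2481%
MRP = 8.38% − 2.77% = 5.61%
CAPM required = R_f + β·MRP = 2.77% + 0.92 × 5.61% = 7.9312%
α = realised − required = 4.2481% − 7.9312% = -3.68%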